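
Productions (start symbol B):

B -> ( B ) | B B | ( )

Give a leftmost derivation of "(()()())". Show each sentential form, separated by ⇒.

B⇒(B)⇒(BB)⇒(BBB)⇒(()BB)⇒(()()B)⇒(()()())

B ⇒ (B)   [B -> ( B )]
(B) ⇒ (BB)   [B -> B B]
(BB) ⇒ (BBB)   [B -> B B]
(BBB) ⇒ (()BB)   [B -> ( )]
(()BB) ⇒ (()()B)   [B -> ( )]
(()()B) ⇒ (()()())   [B -> ( )]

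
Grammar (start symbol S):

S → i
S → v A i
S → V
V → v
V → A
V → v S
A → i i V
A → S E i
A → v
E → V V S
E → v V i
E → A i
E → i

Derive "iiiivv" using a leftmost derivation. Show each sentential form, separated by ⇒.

S⇒V⇒A⇒iiV⇒iiA⇒iiiiV⇒iiiivS⇒iiiivV⇒iiiivA⇒iiiivv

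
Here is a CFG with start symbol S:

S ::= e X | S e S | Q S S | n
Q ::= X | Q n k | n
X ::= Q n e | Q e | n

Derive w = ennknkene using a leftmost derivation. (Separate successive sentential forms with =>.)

S => eX => eQne => eXne => eQene => eQnkene => eQnknkene => eXnknkene => ennknkene

S => eX   [S ::= e X]
eX => eQne   [X ::= Q n e]
eQne => eXne   [Q ::= X]
eXne => eQene   [X ::= Q e]
eQene => eQnkene   [Q ::= Q n k]
eQnkene => eQnknkene   [Q ::= Q n k]
eQnknkene => eXnknkene   [Q ::= X]
eXnknkene => ennknkene   [X ::= n]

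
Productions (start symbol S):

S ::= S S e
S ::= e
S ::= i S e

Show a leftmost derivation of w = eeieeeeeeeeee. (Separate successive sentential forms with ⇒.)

S ⇒ SSe ⇒ SSeSe ⇒ eSeSe ⇒ eSSeeSe ⇒ eSSeSeeSe ⇒ eSSeSeSeeSe ⇒ eeSeSeSeeSe ⇒ eeiSeeSeSeeSe ⇒ eeieeeSeSeeSe ⇒ eeieeeeeSeeSe ⇒ eeieeeeeeeeSe ⇒ eeieeeeeeeeee

S ⇒ SSe   [S ::= S S e]
SSe ⇒ SSeSe   [S ::= S S e]
SSeSe ⇒ eSeSe   [S ::= e]
eSeSe ⇒ eSSeeSe   [S ::= S S e]
eSSeeSe ⇒ eSSeSeeSe   [S ::= S S e]
eSSeSeeSe ⇒ eSSeSeSeeSe   [S ::= S S e]
eSSeSeSeeSe ⇒ eeSeSeSeeSe   [S ::= e]
eeSeSeSeeSe ⇒ eeiSeeSeSeeSe   [S ::= i S e]
eeiSeeSeSeeSe ⇒ eeieeeSeSeeSe   [S ::= e]
eeieeeSeSeeSe ⇒ eeieeeeeSeeSe   [S ::= e]
eeieeeeeSeeSe ⇒ eeieeeeeeeeSe   [S ::= e]
eeieeeeeeeeSe ⇒ eeieeeeeeeeee   [S ::= e]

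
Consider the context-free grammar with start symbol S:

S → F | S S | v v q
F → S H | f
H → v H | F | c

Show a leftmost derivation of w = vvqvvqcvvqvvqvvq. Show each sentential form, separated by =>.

S => SS   [S → S S]
SS => SSS   [S → S S]
SSS => SSSS   [S → S S]
SSSS => FSSS   [S → F]
FSSS => SHSSS   [F → S H]
SHSSS => SSHSSS   [S → S S]
SSHSSS => vvqSHSSS   [S → v v q]
vvqSHSSS => vvqvvqHSSS   [S → v v q]
vvqvvqHSSS => vvqvvqcSSS   [H → c]
vvqvvqcSSS => vvqvvqcvvqSS   [S → v v q]
vvqvvqcvvqSS => vvqvvqcvvqvvqS   [S → v v q]
vvqvvqcvvqvvqS => vvqvvqcvvqvvqvvq   [S → v v q]

S => SS => SSS => SSSS => FSSS => SHSSS => SSHSSS => vvqSHSSS => vvqvvqHSSS => vvqvvqcSSS => vvqvvqcvvqSS => vvqvvqcvvqvvqS => vvqvvqcvvqvvqvvq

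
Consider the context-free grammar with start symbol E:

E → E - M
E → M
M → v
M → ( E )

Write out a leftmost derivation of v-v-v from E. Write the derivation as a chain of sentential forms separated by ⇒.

E ⇒ E-M ⇒ E-M-M ⇒ M-M-M ⇒ v-M-M ⇒ v-v-M ⇒ v-v-v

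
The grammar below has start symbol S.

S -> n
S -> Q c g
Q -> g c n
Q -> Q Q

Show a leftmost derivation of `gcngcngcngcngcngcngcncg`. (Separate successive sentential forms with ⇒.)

S ⇒ Qcg ⇒ QQcg ⇒ QQQcg ⇒ QQQQcg ⇒ QQQQQcg ⇒ QQQQQQcg ⇒ QQQQQQQcg ⇒ gcnQQQQQQcg ⇒ gcngcnQQQQQcg ⇒ gcngcngcnQQQQcg ⇒ gcngcngcngcnQQQcg ⇒ gcngcngcngcngcnQQcg ⇒ gcngcngcngcngcngcnQcg ⇒ gcngcngcngcngcngcngcncg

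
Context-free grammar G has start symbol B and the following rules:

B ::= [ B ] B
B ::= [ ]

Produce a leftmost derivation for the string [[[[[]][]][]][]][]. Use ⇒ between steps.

B ⇒ [B]B   [B ::= [ B ] B]
[B]B ⇒ [[B]B]B   [B ::= [ B ] B]
[[B]B]B ⇒ [[[B]B]B]B   [B ::= [ B ] B]
[[[B]B]B]B ⇒ [[[[B]B]B]B]B   [B ::= [ B ] B]
[[[[B]B]B]B]B ⇒ [[[[[]]B]B]B]B   [B ::= [ ]]
[[[[[]]B]B]B]B ⇒ [[[[[]][]]B]B]B   [B ::= [ ]]
[[[[[]][]]B]B]B ⇒ [[[[[]][]][]]B]B   [B ::= [ ]]
[[[[[]][]][]]B]B ⇒ [[[[[]][]][]][]]B   [B ::= [ ]]
[[[[[]][]][]][]]B ⇒ [[[[[]][]][]][]][]   [B ::= [ ]]

B ⇒ [B]B ⇒ [[B]B]B ⇒ [[[B]B]B]B ⇒ [[[[B]B]B]B]B ⇒ [[[[[]]B]B]B]B ⇒ [[[[[]][]]B]B]B ⇒ [[[[[]][]][]]B]B ⇒ [[[[[]][]][]][]]B ⇒ [[[[[]][]][]][]][]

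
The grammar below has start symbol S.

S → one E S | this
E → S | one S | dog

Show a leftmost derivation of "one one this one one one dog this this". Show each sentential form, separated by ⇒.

S ⇒ one E S   [S → one E S]
one E S ⇒ one one S S   [E → one S]
one one S S ⇒ one one this S   [S → this]
one one this S ⇒ one one this one E S   [S → one E S]
one one this one E S ⇒ one one this one one S S   [E → one S]
one one this one one S S ⇒ one one this one one one E S S   [S → one E S]
one one this one one one E S S ⇒ one one this one one one dog S S   [E → dog]
one one this one one one dog S S ⇒ one one this one one one dog this S   [S → this]
one one this one one one dog this S ⇒ one one this one one one dog this this   [S → this]

S ⇒ one E S ⇒ one one S S ⇒ one one this S ⇒ one one this one E S ⇒ one one this one one S S ⇒ one one this one one one E S S ⇒ one one this one one one dog S S ⇒ one one this one one one dog this S ⇒ one one this one one one dog this this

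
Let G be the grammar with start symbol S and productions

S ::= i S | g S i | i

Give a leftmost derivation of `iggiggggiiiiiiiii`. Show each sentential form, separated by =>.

S=>iS=>igSi=>iggSii=>iggiSii=>iggigSiii=>iggiggSiiii=>iggigggSiiiii=>iggiggggSiiiiii=>iggiggggiSiiiiii=>iggiggggiiSiiiiii=>iggiggggiiiiiiiii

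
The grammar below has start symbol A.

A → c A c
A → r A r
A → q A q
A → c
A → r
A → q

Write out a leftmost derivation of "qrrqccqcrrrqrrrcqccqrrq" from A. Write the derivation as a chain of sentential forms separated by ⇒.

A⇒qAq⇒qrArq⇒qrrArrq⇒qrrqAqrrq⇒qrrqcAcqrrq⇒qrrqccAccqrrq⇒qrrqccqAqccqrrq⇒qrrqccqcAcqccqrrq⇒qrrqccqcrArcqccqrrq⇒qrrqccqcrrArrcqccqrrq⇒qrrqccqcrrrArrrcqccqrrq⇒qrrqccqcrrrqrrrcqccqrrq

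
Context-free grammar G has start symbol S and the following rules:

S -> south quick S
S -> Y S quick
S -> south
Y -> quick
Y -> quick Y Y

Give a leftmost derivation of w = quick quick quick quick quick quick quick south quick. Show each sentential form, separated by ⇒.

S ⇒ Y S quick ⇒ quick Y Y S quick ⇒ quick quick Y Y Y S quick ⇒ quick quick quick Y Y Y Y S quick ⇒ quick quick quick quick Y Y Y S quick ⇒ quick quick quick quick quick Y Y S quick ⇒ quick quick quick quick quick quick Y S quick ⇒ quick quick quick quick quick quick quick S quick ⇒ quick quick quick quick quick quick quick south quick

S ⇒ Y S quick   [S -> Y S quick]
Y S quick ⇒ quick Y Y S quick   [Y -> quick Y Y]
quick Y Y S quick ⇒ quick quick Y Y Y S quick   [Y -> quick Y Y]
quick quick Y Y Y S quick ⇒ quick quick quick Y Y Y Y S quick   [Y -> quick Y Y]
quick quick quick Y Y Y Y S quick ⇒ quick quick quick quick Y Y Y S quick   [Y -> quick]
quick quick quick quick Y Y Y S quick ⇒ quick quick quick quick quick Y Y S quick   [Y -> quick]
quick quick quick quick quick Y Y S quick ⇒ quick quick quick quick quick quick Y S quick   [Y -> quick]
quick quick quick quick quick quick Y S quick ⇒ quick quick quick quick quick quick quick S quick   [Y -> quick]
quick quick quick quick quick quick quick S quick ⇒ quick quick quick quick quick quick quick south quick   [S -> south]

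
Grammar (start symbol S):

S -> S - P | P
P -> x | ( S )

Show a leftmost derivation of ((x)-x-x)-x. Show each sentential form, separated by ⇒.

S ⇒ S-P ⇒ P-P ⇒ (S)-P ⇒ (S-P)-P ⇒ (S-P-P)-P ⇒ (P-P-P)-P ⇒ ((S)-P-P)-P ⇒ ((P)-P-P)-P ⇒ ((x)-P-P)-P ⇒ ((x)-x-P)-P ⇒ ((x)-x-x)-P ⇒ ((x)-x-x)-x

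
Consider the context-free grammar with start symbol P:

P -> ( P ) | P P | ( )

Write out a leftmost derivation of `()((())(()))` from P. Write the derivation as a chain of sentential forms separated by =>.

P => PP   [P -> P P]
PP => ()P   [P -> ( )]
()P => ()(P)   [P -> ( P )]
()(P) => ()(PP)   [P -> P P]
()(PP) => ()((P)P)   [P -> ( P )]
()((P)P) => ()((())P)   [P -> ( )]
()((())P) => ()((())(P))   [P -> ( P )]
()((())(P)) => ()((())(()))   [P -> ( )]

P => PP => ()P => ()(P) => ()(PP) => ()((P)P) => ()((())P) => ()((())(P)) => ()((())(()))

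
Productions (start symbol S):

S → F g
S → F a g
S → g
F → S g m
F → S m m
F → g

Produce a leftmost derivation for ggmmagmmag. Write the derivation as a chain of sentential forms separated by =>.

S => Fag   [S → F a g]
Fag => Smmag   [F → S m m]
Smmag => Fagmmag   [S → F a g]
Fagmmag => Smmagmmag   [F → S m m]
Smmagmmag => Fgmmagmmag   [S → F g]
Fgmmagmmag => ggmmagmmag   [F → g]

S => Fag => Smmag => Fagmmag => Smmagmmag => Fgmmagmmag => ggmmagmmag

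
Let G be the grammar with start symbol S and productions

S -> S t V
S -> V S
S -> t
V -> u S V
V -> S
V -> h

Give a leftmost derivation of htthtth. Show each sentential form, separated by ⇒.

S ⇒ StV ⇒ VStV ⇒ hStV ⇒ httV ⇒ httS ⇒ httStV ⇒ httVStV ⇒ htthStV ⇒ htthttV ⇒ htthtth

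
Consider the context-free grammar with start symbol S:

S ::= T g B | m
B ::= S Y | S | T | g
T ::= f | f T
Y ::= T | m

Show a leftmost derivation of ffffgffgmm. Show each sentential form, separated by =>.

S=>TgB=>fTgB=>ffTgB=>fffTgB=>ffffgB=>ffffgSY=>ffffgTgBY=>ffffgfTgBY=>ffffgffgBY=>ffffgffgSY=>ffffgffgmY=>ffffgffgmm

S => TgB   [S ::= T g B]
TgB => fTgB   [T ::= f T]
fTgB => ffTgB   [T ::= f T]
ffTgB => fffTgB   [T ::= f T]
fffTgB => ffffgB   [T ::= f]
ffffgB => ffffgSY   [B ::= S Y]
ffffgSY => ffffgTgBY   [S ::= T g B]
ffffgTgBY => ffffgfTgBY   [T ::= f T]
ffffgfTgBY => ffffgffgBY   [T ::= f]
ffffgffgBY => ffffgffgSY   [B ::= S]
ffffgffgSY => ffffgffgmY   [S ::= m]
ffffgffgmY => ffffgffgmm   [Y ::= m]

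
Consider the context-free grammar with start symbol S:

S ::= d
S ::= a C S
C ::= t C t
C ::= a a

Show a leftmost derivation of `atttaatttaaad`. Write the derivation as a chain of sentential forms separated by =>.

S => aCS   [S ::= a C S]
aCS => atCtS   [C ::= t C t]
atCtS => attCttS   [C ::= t C t]
attCttS => atttCtttS   [C ::= t C t]
atttCtttS => atttaatttS   [C ::= a a]
atttaatttS => atttaatttaCS   [S ::= a C S]
atttaatttaCS => atttaatttaaaS   [C ::= a a]
atttaatttaaaS => atttaatttaaad   [S ::= d]

S=>aCS=>atCtS=>attCttS=>atttCtttS=>atttaatttS=>atttaatttaCS=>atttaatttaaaS=>atttaatttaaad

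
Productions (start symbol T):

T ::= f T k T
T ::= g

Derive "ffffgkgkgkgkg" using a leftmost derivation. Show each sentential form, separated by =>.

T => fTkT => ffTkTkT => fffTkTkTkT => ffffTkTkTkTkT => ffffgkTkTkTkT => ffffgkgkTkTkT => ffffgkgkgkTkT => ffffgkgkgkgkT => ffffgkgkgkgkg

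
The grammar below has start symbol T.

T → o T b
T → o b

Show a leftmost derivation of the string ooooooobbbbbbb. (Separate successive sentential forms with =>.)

T => oTb => ooTbb => oooTbbb => ooooTbbbb => oooooTbbbbb => ooooooTbbbbbb => ooooooobbbbbbb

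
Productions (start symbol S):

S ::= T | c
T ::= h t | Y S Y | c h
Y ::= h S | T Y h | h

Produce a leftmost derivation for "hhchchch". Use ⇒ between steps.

S ⇒ T ⇒ YSY ⇒ hSSY ⇒ hTSY ⇒ hYSYSY ⇒ hhSSYSY ⇒ hhTSYSY ⇒ hhchSYSY ⇒ hhchcYSY ⇒ hhchchSY ⇒ hhchchcY ⇒ hhchchch

S ⇒ T   [S ::= T]
T ⇒ YSY   [T ::= Y S Y]
YSY ⇒ hSSY   [Y ::= h S]
hSSY ⇒ hTSY   [S ::= T]
hTSY ⇒ hYSYSY   [T ::= Y S Y]
hYSYSY ⇒ hhSSYSY   [Y ::= h S]
hhSSYSY ⇒ hhTSYSY   [S ::= T]
hhTSYSY ⇒ hhchSYSY   [T ::= c h]
hhchSYSY ⇒ hhchcYSY   [S ::= c]
hhchcYSY ⇒ hhchchSY   [Y ::= h]
hhchchSY ⇒ hhchchcY   [S ::= c]
hhchchcY ⇒ hhchchch   [Y ::= h]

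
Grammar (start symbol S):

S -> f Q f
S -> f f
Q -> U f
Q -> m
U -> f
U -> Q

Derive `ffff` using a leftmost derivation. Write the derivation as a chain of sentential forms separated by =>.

S => fQf => fUff => ffff

S => fQf   [S -> f Q f]
fQf => fUff   [Q -> U f]
fUff => ffff   [U -> f]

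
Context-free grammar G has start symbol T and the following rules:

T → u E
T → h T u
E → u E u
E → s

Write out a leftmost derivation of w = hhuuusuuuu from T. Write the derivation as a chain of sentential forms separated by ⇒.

T ⇒ hTu ⇒ hhTuu ⇒ hhuEuu ⇒ hhuuEuuu ⇒ hhuuuEuuuu ⇒ hhuuusuuuu

T ⇒ hTu   [T → h T u]
hTu ⇒ hhTuu   [T → h T u]
hhTuu ⇒ hhuEuu   [T → u E]
hhuEuu ⇒ hhuuEuuu   [E → u E u]
hhuuEuuu ⇒ hhuuuEuuuu   [E → u E u]
hhuuuEuuuu ⇒ hhuuusuuuu   [E → s]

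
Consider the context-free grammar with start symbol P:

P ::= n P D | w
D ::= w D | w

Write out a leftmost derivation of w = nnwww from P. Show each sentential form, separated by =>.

P => nPD   [P ::= n P D]
nPD => nnPDD   [P ::= n P D]
nnPDD => nnwDD   [P ::= w]
nnwDD => nnwwD   [D ::= w]
nnwwD => nnwww   [D ::= w]

P => nPD => nnPDD => nnwDD => nnwwD => nnwww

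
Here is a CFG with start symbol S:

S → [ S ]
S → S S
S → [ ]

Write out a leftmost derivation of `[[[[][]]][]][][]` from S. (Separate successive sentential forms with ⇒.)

S ⇒ SS ⇒ SSS ⇒ [S]SS ⇒ [SS]SS ⇒ [[S]S]SS ⇒ [[[S]]S]SS ⇒ [[[SS]]S]SS ⇒ [[[[]S]]S]SS ⇒ [[[[][]]]S]SS ⇒ [[[[][]]][]]SS ⇒ [[[[][]]][]][]S ⇒ [[[[][]]][]][][]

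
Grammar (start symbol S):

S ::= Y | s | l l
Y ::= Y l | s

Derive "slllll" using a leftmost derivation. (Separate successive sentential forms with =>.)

S => Y => Yl => Yll => Ylll => Yllll => Ylllll => slllll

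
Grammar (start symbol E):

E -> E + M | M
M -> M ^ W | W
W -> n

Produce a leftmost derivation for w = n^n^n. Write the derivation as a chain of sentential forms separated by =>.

E => M   [E -> M]
M => M^W   [M -> M ^ W]
M^W => M^W^W   [M -> M ^ W]
M^W^W => W^W^W   [M -> W]
W^W^W => n^W^W   [W -> n]
n^W^W => n^n^W   [W -> n]
n^n^W => n^n^n   [W -> n]

E=>M=>M^W=>M^W^W=>W^W^W=>n^W^W=>n^n^W=>n^n^n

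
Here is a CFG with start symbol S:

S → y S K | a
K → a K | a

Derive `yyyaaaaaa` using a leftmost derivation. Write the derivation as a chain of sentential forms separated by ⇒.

S ⇒ ySK   [S → y S K]
ySK ⇒ yySKK   [S → y S K]
yySKK ⇒ yyySKKK   [S → y S K]
yyySKKK ⇒ yyyaKKK   [S → a]
yyyaKKK ⇒ yyyaaKKK   [K → a K]
yyyaaKKK ⇒ yyyaaaKK   [K → a]
yyyaaaKK ⇒ yyyaaaaK   [K → a]
yyyaaaaK ⇒ yyyaaaaaK   [K → a K]
yyyaaaaaK ⇒ yyyaaaaaa   [K → a]

S⇒ySK⇒yySKK⇒yyySKKK⇒yyyaKKK⇒yyyaaKKK⇒yyyaaaKK⇒yyyaaaaK⇒yyyaaaaaK⇒yyyaaaaaa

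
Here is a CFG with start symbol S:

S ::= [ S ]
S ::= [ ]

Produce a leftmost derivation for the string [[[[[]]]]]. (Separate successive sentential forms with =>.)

S => [S] => [[S]] => [[[S]]] => [[[[S]]]] => [[[[[]]]]]

S => [S]   [S ::= [ S ]]
[S] => [[S]]   [S ::= [ S ]]
[[S]] => [[[S]]]   [S ::= [ S ]]
[[[S]]] => [[[[S]]]]   [S ::= [ S ]]
[[[[S]]]] => [[[[[]]]]]   [S ::= [ ]]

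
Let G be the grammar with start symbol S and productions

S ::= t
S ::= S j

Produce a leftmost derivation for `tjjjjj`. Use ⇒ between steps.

S ⇒ Sj ⇒ Sjj ⇒ Sjjj ⇒ Sjjjj ⇒ Sjjjjj ⇒ tjjjjj

S ⇒ Sj   [S ::= S j]
Sj ⇒ Sjj   [S ::= S j]
Sjj ⇒ Sjjj   [S ::= S j]
Sjjj ⇒ Sjjjj   [S ::= S j]
Sjjjj ⇒ Sjjjjj   [S ::= S j]
Sjjjjj ⇒ tjjjjj   [S ::= t]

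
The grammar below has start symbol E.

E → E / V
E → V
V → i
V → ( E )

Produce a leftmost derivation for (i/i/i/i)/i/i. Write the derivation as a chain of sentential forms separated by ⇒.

E ⇒ E/V ⇒ E/V/V ⇒ V/V/V ⇒ (E)/V/V ⇒ (E/V)/V/V ⇒ (E/V/V)/V/V ⇒ (E/V/V/V)/V/V ⇒ (V/V/V/V)/V/V ⇒ (i/V/V/V)/V/V ⇒ (i/i/V/V)/V/V ⇒ (i/i/i/V)/V/V ⇒ (i/i/i/i)/V/V ⇒ (i/i/i/i)/i/V ⇒ (i/i/i/i)/i/i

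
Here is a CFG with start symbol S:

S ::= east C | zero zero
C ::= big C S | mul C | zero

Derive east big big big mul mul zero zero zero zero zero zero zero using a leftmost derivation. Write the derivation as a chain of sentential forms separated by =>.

S => east C => east big C S => east big big C S S => east big big big C S S S => east big big big mul C S S S => east big big big mul mul C S S S => east big big big mul mul zero S S S => east big big big mul mul zero zero zero S S => east big big big mul mul zero zero zero zero zero S => east big big big mul mul zero zero zero zero zero zero zero

S => east C   [S ::= east C]
east C => east big C S   [C ::= big C S]
east big C S => east big big C S S   [C ::= big C S]
east big big C S S => east big big big C S S S   [C ::= big C S]
east big big big C S S S => east big big big mul C S S S   [C ::= mul C]
east big big big mul C S S S => east big big big mul mul C S S S   [C ::= mul C]
east big big big mul mul C S S S => east big big big mul mul zero S S S   [C ::= zero]
east big big big mul mul zero S S S => east big big big mul mul zero zero zero S S   [S ::= zero zero]
east big big big mul mul zero zero zero S S => east big big big mul mul zero zero zero zero zero S   [S ::= zero zero]
east big big big mul mul zero zero zero zero zero S => east big big big mul mul zero zero zero zero zero zero zero   [S ::= zero zero]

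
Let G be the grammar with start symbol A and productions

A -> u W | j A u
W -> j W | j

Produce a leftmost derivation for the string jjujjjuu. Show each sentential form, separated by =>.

A => jAu   [A -> j A u]
jAu => jjAuu   [A -> j A u]
jjAuu => jjuWuu   [A -> u W]
jjuWuu => jjujWuu   [W -> j W]
jjujWuu => jjujjWuu   [W -> j W]
jjujjWuu => jjujjjuu   [W -> j]

A=>jAu=>jjAuu=>jjuWuu=>jjujWuu=>jjujjWuu=>jjujjjuu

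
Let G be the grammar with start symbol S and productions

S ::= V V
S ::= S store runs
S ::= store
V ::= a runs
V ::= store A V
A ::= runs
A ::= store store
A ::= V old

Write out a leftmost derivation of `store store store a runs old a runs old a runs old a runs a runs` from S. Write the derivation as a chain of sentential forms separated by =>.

S => V V   [S ::= V V]
V V => store A V V   [V ::= store A V]
store A V V => store V old V V   [A ::= V old]
store V old V V => store store A V old V V   [V ::= store A V]
store store A V old V V => store store V old V old V V   [A ::= V old]
store store V old V old V V => store store store A V old V old V V   [V ::= store A V]
store store store A V old V old V V => store store store V old V old V old V V   [A ::= V old]
store store store V old V old V old V V => store store store a runs old V old V old V V   [V ::= a runs]
store store store a runs old V old V old V V => store store store a runs old a runs old V old V V   [V ::= a runs]
store store store a runs old a runs old V old V V => store store store a runs old a runs old a runs old V V   [V ::= a runs]
store store store a runs old a runs old a runs old V V => store store store a runs old a runs old a runs old a runs V   [V ::= a runs]
store store store a runs old a runs old a runs old a runs V => store store store a runs old a runs old a runs old a runs a runs   [V ::= a runs]

S => V V => store A V V => store V old V V => store store A V old V V => store store V old V old V V => store store store A V old V old V V => store store store V old V old V old V V => store store store a runs old V old V old V V => store store store a runs old a runs old V old V V => store store store a runs old a runs old a runs old V V => store store store a runs old a runs old a runs old a runs V => store store store a runs old a runs old a runs old a runs a runs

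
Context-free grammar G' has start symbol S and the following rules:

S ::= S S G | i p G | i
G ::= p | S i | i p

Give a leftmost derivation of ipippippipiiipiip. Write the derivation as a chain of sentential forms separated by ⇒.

S ⇒ SSG ⇒ SSGSG ⇒ ipGSGSG ⇒ ipSiSGSG ⇒ ipSSGiSGSG ⇒ ipipGSGiSGSG ⇒ ipippSGiSGSG ⇒ ipippipGGiSGSG ⇒ ipippippGiSGSG ⇒ ipippippipiSGSG ⇒ ipippippipiiGSG ⇒ ipippippipiiipSG ⇒ ipippippipiiipiG ⇒ ipippippipiiipiip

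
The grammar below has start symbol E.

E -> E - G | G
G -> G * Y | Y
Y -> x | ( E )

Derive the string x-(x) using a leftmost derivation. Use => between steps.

E=>E-G=>G-G=>Y-G=>x-G=>x-Y=>x-(E)=>x-(G)=>x-(Y)=>x-(x)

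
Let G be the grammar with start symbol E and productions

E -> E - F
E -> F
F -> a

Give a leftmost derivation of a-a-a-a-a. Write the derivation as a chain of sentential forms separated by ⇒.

E ⇒ E-F ⇒ E-F-F ⇒ E-F-F-F ⇒ E-F-F-F-F ⇒ F-F-F-F-F ⇒ a-F-F-F-F ⇒ a-a-F-F-F ⇒ a-a-a-F-F ⇒ a-a-a-a-F ⇒ a-a-a-a-a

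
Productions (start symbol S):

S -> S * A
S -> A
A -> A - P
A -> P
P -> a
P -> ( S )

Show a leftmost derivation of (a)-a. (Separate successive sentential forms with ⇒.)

S ⇒ A   [S -> A]
A ⇒ A-P   [A -> A - P]
A-P ⇒ P-P   [A -> P]
P-P ⇒ (S)-P   [P -> ( S )]
(S)-P ⇒ (A)-P   [S -> A]
(A)-P ⇒ (P)-P   [A -> P]
(P)-P ⇒ (a)-P   [P -> a]
(a)-P ⇒ (a)-a   [P -> a]

S ⇒ A ⇒ A-P ⇒ P-P ⇒ (S)-P ⇒ (A)-P ⇒ (P)-P ⇒ (a)-P ⇒ (a)-a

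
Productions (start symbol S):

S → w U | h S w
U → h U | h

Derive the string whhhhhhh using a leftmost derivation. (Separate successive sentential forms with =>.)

S=>wU=>whU=>whhU=>whhhU=>whhhhU=>whhhhhU=>whhhhhhU=>whhhhhhh

S => wU   [S → w U]
wU => whU   [U → h U]
whU => whhU   [U → h U]
whhU => whhhU   [U → h U]
whhhU => whhhhU   [U → h U]
whhhhU => whhhhhU   [U → h U]
whhhhhU => whhhhhhU   [U → h U]
whhhhhhU => whhhhhhh   [U → h]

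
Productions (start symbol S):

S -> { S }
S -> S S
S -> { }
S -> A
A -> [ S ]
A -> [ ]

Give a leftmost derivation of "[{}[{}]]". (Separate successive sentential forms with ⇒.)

S⇒A⇒[S]⇒[SS]⇒[{}S]⇒[{}A]⇒[{}[S]]⇒[{}[{}]]

S ⇒ A   [S -> A]
A ⇒ [S]   [A -> [ S ]]
[S] ⇒ [SS]   [S -> S S]
[SS] ⇒ [{}S]   [S -> { }]
[{}S] ⇒ [{}A]   [S -> A]
[{}A] ⇒ [{}[S]]   [A -> [ S ]]
[{}[S]] ⇒ [{}[{}]]   [S -> { }]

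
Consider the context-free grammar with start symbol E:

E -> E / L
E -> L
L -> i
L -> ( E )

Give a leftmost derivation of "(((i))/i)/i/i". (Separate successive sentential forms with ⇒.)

E ⇒ E/L ⇒ E/L/L ⇒ L/L/L ⇒ (E)/L/L ⇒ (E/L)/L/L ⇒ (L/L)/L/L ⇒ ((E)/L)/L/L ⇒ ((L)/L)/L/L ⇒ (((E))/L)/L/L ⇒ (((L))/L)/L/L ⇒ (((i))/L)/L/L ⇒ (((i))/i)/L/L ⇒ (((i))/i)/i/L ⇒ (((i))/i)/i/i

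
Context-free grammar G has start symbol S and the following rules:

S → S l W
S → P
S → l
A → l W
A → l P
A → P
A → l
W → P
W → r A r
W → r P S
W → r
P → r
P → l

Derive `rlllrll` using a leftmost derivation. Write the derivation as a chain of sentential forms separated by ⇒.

S ⇒ SlW   [S → S l W]
SlW ⇒ SlWlW   [S → S l W]
SlWlW ⇒ PlWlW   [S → P]
PlWlW ⇒ rlWlW   [P → r]
rlWlW ⇒ rlPlW   [W → P]
rlPlW ⇒ rlllW   [P → l]
rlllW ⇒ rlllrPS   [W → r P S]
rlllrPS ⇒ rlllrlS   [P → l]
rlllrlS ⇒ rlllrll   [S → l]

S⇒SlW⇒SlWlW⇒PlWlW⇒rlWlW⇒rlPlW⇒rlllW⇒rlllrPS⇒rlllrlS⇒rlllrll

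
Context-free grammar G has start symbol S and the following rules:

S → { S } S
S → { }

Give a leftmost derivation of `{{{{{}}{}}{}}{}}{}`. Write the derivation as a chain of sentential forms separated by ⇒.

S ⇒ {S}S ⇒ {{S}S}S ⇒ {{{S}S}S}S ⇒ {{{{S}S}S}S}S ⇒ {{{{{}}S}S}S}S ⇒ {{{{{}}{}}S}S}S ⇒ {{{{{}}{}}{}}S}S ⇒ {{{{{}}{}}{}}{}}S ⇒ {{{{{}}{}}{}}{}}{}

S ⇒ {S}S   [S → { S } S]
{S}S ⇒ {{S}S}S   [S → { S } S]
{{S}S}S ⇒ {{{S}S}S}S   [S → { S } S]
{{{S}S}S}S ⇒ {{{{S}S}S}S}S   [S → { S } S]
{{{{S}S}S}S}S ⇒ {{{{{}}S}S}S}S   [S → { }]
{{{{{}}S}S}S}S ⇒ {{{{{}}{}}S}S}S   [S → { }]
{{{{{}}{}}S}S}S ⇒ {{{{{}}{}}{}}S}S   [S → { }]
{{{{{}}{}}{}}S}S ⇒ {{{{{}}{}}{}}{}}S   [S → { }]
{{{{{}}{}}{}}{}}S ⇒ {{{{{}}{}}{}}{}}{}   [S → { }]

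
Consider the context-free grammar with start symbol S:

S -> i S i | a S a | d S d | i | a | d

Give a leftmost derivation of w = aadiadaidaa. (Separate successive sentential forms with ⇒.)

S ⇒ aSa ⇒ aaSaa ⇒ aadSdaa ⇒ aadiSidaa ⇒ aadiaSaidaa ⇒ aadiadaidaa

S ⇒ aSa   [S -> a S a]
aSa ⇒ aaSaa   [S -> a S a]
aaSaa ⇒ aadSdaa   [S -> d S d]
aadSdaa ⇒ aadiSidaa   [S -> i S i]
aadiSidaa ⇒ aadiaSaidaa   [S -> a S a]
aadiaSaidaa ⇒ aadiadaidaa   [S -> d]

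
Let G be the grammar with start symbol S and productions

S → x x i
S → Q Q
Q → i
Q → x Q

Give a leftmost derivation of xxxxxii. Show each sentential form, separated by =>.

S => QQ => xQQ => xxQQ => xxxQQ => xxxxQQ => xxxxxQQ => xxxxxiQ => xxxxxii

S => QQ   [S → Q Q]
QQ => xQQ   [Q → x Q]
xQQ => xxQQ   [Q → x Q]
xxQQ => xxxQQ   [Q → x Q]
xxxQQ => xxxxQQ   [Q → x Q]
xxxxQQ => xxxxxQQ   [Q → x Q]
xxxxxQQ => xxxxxiQ   [Q → i]
xxxxxiQ => xxxxxii   [Q → i]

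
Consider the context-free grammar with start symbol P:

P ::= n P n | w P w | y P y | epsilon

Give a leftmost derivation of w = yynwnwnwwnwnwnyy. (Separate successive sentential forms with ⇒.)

P ⇒ yPy ⇒ yyPyy ⇒ yynPnyy ⇒ yynwPwnyy ⇒ yynwnPnwnyy ⇒ yynwnwPwnwnyy ⇒ yynwnwnPnwnwnyy ⇒ yynwnwnwPwnwnwnyy ⇒ yynwnwnwwnwnwnyy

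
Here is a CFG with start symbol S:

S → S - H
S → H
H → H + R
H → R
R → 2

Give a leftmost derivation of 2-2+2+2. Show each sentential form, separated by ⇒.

S⇒S-H⇒H-H⇒R-H⇒2-H⇒2-H+R⇒2-H+R+R⇒2-R+R+R⇒2-2+R+R⇒2-2+2+R⇒2-2+2+2

S ⇒ S-H   [S → S - H]
S-H ⇒ H-H   [S → H]
H-H ⇒ R-H   [H → R]
R-H ⇒ 2-H   [R → 2]
2-H ⇒ 2-H+R   [H → H + R]
2-H+R ⇒ 2-H+R+R   [H → H + R]
2-H+R+R ⇒ 2-R+R+R   [H → R]
2-R+R+R ⇒ 2-2+R+R   [R → 2]
2-2+R+R ⇒ 2-2+2+R   [R → 2]
2-2+2+R ⇒ 2-2+2+2   [R → 2]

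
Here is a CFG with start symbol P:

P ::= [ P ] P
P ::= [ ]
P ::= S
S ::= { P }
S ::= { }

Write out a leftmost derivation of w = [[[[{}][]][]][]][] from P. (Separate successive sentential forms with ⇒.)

P⇒[P]P⇒[[P]P]P⇒[[[P]P]P]P⇒[[[[P]P]P]P]P⇒[[[[S]P]P]P]P⇒[[[[{}]P]P]P]P⇒[[[[{}][]]P]P]P⇒[[[[{}][]][]]P]P⇒[[[[{}][]][]][]]P⇒[[[[{}][]][]][]][]

P ⇒ [P]P   [P ::= [ P ] P]
[P]P ⇒ [[P]P]P   [P ::= [ P ] P]
[[P]P]P ⇒ [[[P]P]P]P   [P ::= [ P ] P]
[[[P]P]P]P ⇒ [[[[P]P]P]P]P   [P ::= [ P ] P]
[[[[P]P]P]P]P ⇒ [[[[S]P]P]P]P   [P ::= S]
[[[[S]P]P]P]P ⇒ [[[[{}]P]P]P]P   [S ::= { }]
[[[[{}]P]P]P]P ⇒ [[[[{}][]]P]P]P   [P ::= [ ]]
[[[[{}][]]P]P]P ⇒ [[[[{}][]][]]P]P   [P ::= [ ]]
[[[[{}][]][]]P]P ⇒ [[[[{}][]][]][]]P   [P ::= [ ]]
[[[[{}][]][]][]]P ⇒ [[[[{}][]][]][]][]   [P ::= [ ]]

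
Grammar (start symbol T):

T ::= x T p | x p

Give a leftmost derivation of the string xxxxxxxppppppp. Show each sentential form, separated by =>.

T=>xTp=>xxTpp=>xxxTppp=>xxxxTpppp=>xxxxxTppppp=>xxxxxxTpppppp=>xxxxxxxppppppp

T => xTp   [T ::= x T p]
xTp => xxTpp   [T ::= x T p]
xxTpp => xxxTppp   [T ::= x T p]
xxxTppp => xxxxTpppp   [T ::= x T p]
xxxxTpppp => xxxxxTppppp   [T ::= x T p]
xxxxxTppppp => xxxxxxTpppppp   [T ::= x T p]
xxxxxxTpppppp => xxxxxxxppppppp   [T ::= x p]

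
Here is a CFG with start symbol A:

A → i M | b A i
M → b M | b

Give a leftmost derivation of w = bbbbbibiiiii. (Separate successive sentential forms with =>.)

A => bAi => bbAii => bbbAiii => bbbbAiiii => bbbbbAiiiii => bbbbbiMiiiii => bbbbbibiiiii

A => bAi   [A → b A i]
bAi => bbAii   [A → b A i]
bbAii => bbbAiii   [A → b A i]
bbbAiii => bbbbAiiii   [A → b A i]
bbbbAiiii => bbbbbAiiiii   [A → b A i]
bbbbbAiiiii => bbbbbiMiiiii   [A → i M]
bbbbbiMiiiii => bbbbbibiiiii   [M → b]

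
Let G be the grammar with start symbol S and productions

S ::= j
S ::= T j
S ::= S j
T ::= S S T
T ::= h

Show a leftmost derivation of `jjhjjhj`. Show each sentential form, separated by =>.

S=>Tj=>SSTj=>TjSTj=>SSTjSTj=>jSTjSTj=>jjTjSTj=>jjhjSTj=>jjhjjTj=>jjhjjhj

S => Tj   [S ::= T j]
Tj => SSTj   [T ::= S S T]
SSTj => TjSTj   [S ::= T j]
TjSTj => SSTjSTj   [T ::= S S T]
SSTjSTj => jSTjSTj   [S ::= j]
jSTjSTj => jjTjSTj   [S ::= j]
jjTjSTj => jjhjSTj   [T ::= h]
jjhjSTj => jjhjjTj   [S ::= j]
jjhjjTj => jjhjjhj   [T ::= h]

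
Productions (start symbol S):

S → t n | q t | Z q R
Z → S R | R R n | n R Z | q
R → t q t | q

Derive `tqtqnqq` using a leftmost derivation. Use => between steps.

S => ZqR => RRnqR => tqtRnqR => tqtqnqR => tqtqnqq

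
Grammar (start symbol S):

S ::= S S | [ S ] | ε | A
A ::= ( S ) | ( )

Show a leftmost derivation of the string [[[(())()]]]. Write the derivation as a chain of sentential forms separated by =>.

S=>[S]=>[[S]]=>[[[S]]]=>[[[SS]]]=>[[[AS]]]=>[[[(S)S]]]=>[[[(A)S]]]=>[[[(())S]]]=>[[[(())A]]]=>[[[(())()]]]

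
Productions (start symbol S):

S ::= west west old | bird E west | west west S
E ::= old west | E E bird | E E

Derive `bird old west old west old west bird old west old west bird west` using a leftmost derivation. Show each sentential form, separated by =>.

S => bird E west => bird E E west => bird old west E west => bird old west E E bird west => bird old west E E E bird west => bird old west E E bird E E bird west => bird old west old west E bird E E bird west => bird old west old west old west bird E E bird west => bird old west old west old west bird old west E bird west => bird old west old west old west bird old west old west bird west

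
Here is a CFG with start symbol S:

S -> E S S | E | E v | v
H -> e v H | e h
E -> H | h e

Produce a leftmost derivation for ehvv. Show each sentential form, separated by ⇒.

S ⇒ ESS ⇒ HSS ⇒ ehSS ⇒ ehvS ⇒ ehvv

S ⇒ ESS   [S -> E S S]
ESS ⇒ HSS   [E -> H]
HSS ⇒ ehSS   [H -> e h]
ehSS ⇒ ehvS   [S -> v]
ehvS ⇒ ehvv   [S -> v]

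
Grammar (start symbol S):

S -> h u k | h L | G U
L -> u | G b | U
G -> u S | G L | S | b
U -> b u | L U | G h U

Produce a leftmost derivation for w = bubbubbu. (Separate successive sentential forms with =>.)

S=>GU=>bU=>bLU=>bGbU=>buSbU=>buGUbU=>bubUbU=>bubbubU=>bubbubbu

S => GU   [S -> G U]
GU => bU   [G -> b]
bU => bLU   [U -> L U]
bLU => bGbU   [L -> G b]
bGbU => buSbU   [G -> u S]
buSbU => buGUbU   [S -> G U]
buGUbU => bubUbU   [G -> b]
bubUbU => bubbubU   [U -> b u]
bubbubU => bubbubbu   [U -> b u]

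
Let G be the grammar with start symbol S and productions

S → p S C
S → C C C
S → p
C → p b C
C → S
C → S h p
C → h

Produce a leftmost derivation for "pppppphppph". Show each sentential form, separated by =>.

S => pSC => ppSCC => pppSCCC => ppppSCCCC => pppppCCCC => pppppShpCCC => pppppphpCCC => pppppphpSCC => pppppphppCC => pppppphppSC => pppppphpppC => pppppphppph

S => pSC   [S → p S C]
pSC => ppSCC   [S → p S C]
ppSCC => pppSCCC   [S → p S C]
pppSCCC => ppppSCCCC   [S → p S C]
ppppSCCCC => pppppCCCC   [S → p]
pppppCCCC => pppppShpCCC   [C → S h p]
pppppShpCCC => pppppphpCCC   [S → p]
pppppphpCCC => pppppphpSCC   [C → S]
pppppphpSCC => pppppphppCC   [S → p]
pppppphppCC => pppppphppSC   [C → S]
pppppphppSC => pppppphpppC   [S → p]
pppppphpppC => pppppphppph   [C → h]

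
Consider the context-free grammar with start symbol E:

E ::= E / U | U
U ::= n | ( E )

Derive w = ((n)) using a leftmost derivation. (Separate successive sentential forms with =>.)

E => U => (E) => (U) => ((E)) => ((U)) => ((n))

E => U   [E ::= U]
U => (E)   [U ::= ( E )]
(E) => (U)   [E ::= U]
(U) => ((E))   [U ::= ( E )]
((E)) => ((U))   [E ::= U]
((U)) => ((n))   [U ::= n]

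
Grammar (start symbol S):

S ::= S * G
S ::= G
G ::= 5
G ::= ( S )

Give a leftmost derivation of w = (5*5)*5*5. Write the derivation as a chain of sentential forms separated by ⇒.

S ⇒ S*G ⇒ S*G*G ⇒ G*G*G ⇒ (S)*G*G ⇒ (S*G)*G*G ⇒ (G*G)*G*G ⇒ (5*G)*G*G ⇒ (5*5)*G*G ⇒ (5*5)*5*G ⇒ (5*5)*5*5

S ⇒ S*G   [S ::= S * G]
S*G ⇒ S*G*G   [S ::= S * G]
S*G*G ⇒ G*G*G   [S ::= G]
G*G*G ⇒ (S)*G*G   [G ::= ( S )]
(S)*G*G ⇒ (S*G)*G*G   [S ::= S * G]
(S*G)*G*G ⇒ (G*G)*G*G   [S ::= G]
(G*G)*G*G ⇒ (5*G)*G*G   [G ::= 5]
(5*G)*G*G ⇒ (5*5)*G*G   [G ::= 5]
(5*5)*G*G ⇒ (5*5)*5*G   [G ::= 5]
(5*5)*5*G ⇒ (5*5)*5*5   [G ::= 5]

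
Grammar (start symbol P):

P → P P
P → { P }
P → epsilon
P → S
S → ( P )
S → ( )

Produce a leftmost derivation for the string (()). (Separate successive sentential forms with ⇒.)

P ⇒ S ⇒ (P) ⇒ (S) ⇒ ((P)) ⇒ (())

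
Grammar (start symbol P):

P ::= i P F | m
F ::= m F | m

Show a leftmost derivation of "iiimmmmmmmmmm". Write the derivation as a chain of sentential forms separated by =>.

P => iPF => iiPFF => iiiPFFF => iiimFFF => iiimmFFF => iiimmmFFF => iiimmmmFFF => iiimmmmmFF => iiimmmmmmFF => iiimmmmmmmF => iiimmmmmmmmF => iiimmmmmmmmmF => iiimmmmmmmmmm

P => iPF   [P ::= i P F]
iPF => iiPFF   [P ::= i P F]
iiPFF => iiiPFFF   [P ::= i P F]
iiiPFFF => iiimFFF   [P ::= m]
iiimFFF => iiimmFFF   [F ::= m F]
iiimmFFF => iiimmmFFF   [F ::= m F]
iiimmmFFF => iiimmmmFFF   [F ::= m F]
iiimmmmFFF => iiimmmmmFF   [F ::= m]
iiimmmmmFF => iiimmmmmmFF   [F ::= m F]
iiimmmmmmFF => iiimmmmmmmF   [F ::= m]
iiimmmmmmmF => iiimmmmmmmmF   [F ::= m F]
iiimmmmmmmmF => iiimmmmmmmmmF   [F ::= m F]
iiimmmmmmmmmF => iiimmmmmmmmmm   [F ::= m]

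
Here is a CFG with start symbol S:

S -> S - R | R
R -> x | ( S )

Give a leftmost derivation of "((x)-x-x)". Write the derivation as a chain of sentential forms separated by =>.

S => R => (S) => (S-R) => (S-R-R) => (R-R-R) => ((S)-R-R) => ((R)-R-R) => ((x)-R-R) => ((x)-x-R) => ((x)-x-x)

S => R   [S -> R]
R => (S)   [R -> ( S )]
(S) => (S-R)   [S -> S - R]
(S-R) => (S-R-R)   [S -> S - R]
(S-R-R) => (R-R-R)   [S -> R]
(R-R-R) => ((S)-R-R)   [R -> ( S )]
((S)-R-R) => ((R)-R-R)   [S -> R]
((R)-R-R) => ((x)-R-R)   [R -> x]
((x)-R-R) => ((x)-x-R)   [R -> x]
((x)-x-R) => ((x)-x-x)   [R -> x]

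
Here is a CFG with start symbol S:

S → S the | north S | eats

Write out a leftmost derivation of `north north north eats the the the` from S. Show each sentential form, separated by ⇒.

S ⇒ S the ⇒ S the the ⇒ S the the the ⇒ north S the the the ⇒ north north S the the the ⇒ north north north S the the the ⇒ north north north eats the the the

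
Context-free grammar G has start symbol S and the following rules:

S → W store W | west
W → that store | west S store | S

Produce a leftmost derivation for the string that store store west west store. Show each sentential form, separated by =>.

S => W store W   [S → W store W]
W store W => that store store W   [W → that store]
that store store W => that store store west S store   [W → west S store]
that store store west S store => that store store west west store   [S → west]

S => W store W => that store store W => that store store west S store => that store store west west store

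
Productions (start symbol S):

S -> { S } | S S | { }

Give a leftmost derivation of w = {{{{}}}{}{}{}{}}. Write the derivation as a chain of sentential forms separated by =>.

S => {S}   [S -> { S }]
{S} => {SS}   [S -> S S]
{SS} => {SSS}   [S -> S S]
{SSS} => {SSSS}   [S -> S S]
{SSSS} => {SSSSS}   [S -> S S]
{SSSSS} => {{S}SSSS}   [S -> { S }]
{{S}SSSS} => {{{S}}SSSS}   [S -> { S }]
{{{S}}SSSS} => {{{{}}}SSSS}   [S -> { }]
{{{{}}}SSSS} => {{{{}}}{}SSS}   [S -> { }]
{{{{}}}{}SSS} => {{{{}}}{}{}SS}   [S -> { }]
{{{{}}}{}{}SS} => {{{{}}}{}{}{}S}   [S -> { }]
{{{{}}}{}{}{}S} => {{{{}}}{}{}{}{}}   [S -> { }]

S => {S} => {SS} => {SSS} => {SSSS} => {SSSSS} => {{S}SSSS} => {{{S}}SSSS} => {{{{}}}SSSS} => {{{{}}}{}SSS} => {{{{}}}{}{}SS} => {{{{}}}{}{}{}S} => {{{{}}}{}{}{}{}}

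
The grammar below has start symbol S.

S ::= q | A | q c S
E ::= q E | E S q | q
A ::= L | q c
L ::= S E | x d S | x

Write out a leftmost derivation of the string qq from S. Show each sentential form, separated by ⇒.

S ⇒ A ⇒ L ⇒ SE ⇒ qE ⇒ qq

S ⇒ A   [S ::= A]
A ⇒ L   [A ::= L]
L ⇒ SE   [L ::= S E]
SE ⇒ qE   [S ::= q]
qE ⇒ qq   [E ::= q]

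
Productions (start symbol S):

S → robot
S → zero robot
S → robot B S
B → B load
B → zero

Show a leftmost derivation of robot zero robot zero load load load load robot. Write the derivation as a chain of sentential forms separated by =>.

S => robot B S   [S → robot B S]
robot B S => robot zero S   [B → zero]
robot zero S => robot zero robot B S   [S → robot B S]
robot zero robot B S => robot zero robot B load S   [B → B load]
robot zero robot B load S => robot zero robot B load load S   [B → B load]
robot zero robot B load load S => robot zero robot B load load load S   [B → B load]
robot zero robot B load load load S => robot zero robot B load load load load S   [B → B load]
robot zero robot B load load load load S => robot zero robot zero load load load load S   [B → zero]
robot zero robot zero load load load load S => robot zero robot zero load load load load robot   [S → robot]

S => robot B S => robot zero S => robot zero robot B S => robot zero robot B load S => robot zero robot B load load S => robot zero robot B load load load S => robot zero robot B load load load load S => robot zero robot zero load load load load S => robot zero robot zero load load load load robot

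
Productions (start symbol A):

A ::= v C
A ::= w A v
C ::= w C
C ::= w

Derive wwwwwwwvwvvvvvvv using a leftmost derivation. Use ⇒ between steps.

A ⇒ wAv   [A ::= w A v]
wAv ⇒ wwAvv   [A ::= w A v]
wwAvv ⇒ wwwAvvv   [A ::= w A v]
wwwAvvv ⇒ wwwwAvvvv   [A ::= w A v]
wwwwAvvvv ⇒ wwwwwAvvvvv   [A ::= w A v]
wwwwwAvvvvv ⇒ wwwwwwAvvvvvv   [A ::= w A v]
wwwwwwAvvvvvv ⇒ wwwwwwwAvvvvvvv   [A ::= w A v]
wwwwwwwAvvvvvvv ⇒ wwwwwwwvCvvvvvvv   [A ::= v C]
wwwwwwwvCvvvvvvv ⇒ wwwwwwwvwvvvvvvv   [C ::= w]

A⇒wAv⇒wwAvv⇒wwwAvvv⇒wwwwAvvvv⇒wwwwwAvvvvv⇒wwwwwwAvvvvvv⇒wwwwwwwAvvvvvvv⇒wwwwwwwvCvvvvvvv⇒wwwwwwwvwvvvvvvv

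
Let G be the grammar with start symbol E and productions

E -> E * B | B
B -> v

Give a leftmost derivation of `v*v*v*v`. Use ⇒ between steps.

E ⇒ E*B   [E -> E * B]
E*B ⇒ E*B*B   [E -> E * B]
E*B*B ⇒ E*B*B*B   [E -> E * B]
E*B*B*B ⇒ B*B*B*B   [E -> B]
B*B*B*B ⇒ v*B*B*B   [B -> v]
v*B*B*B ⇒ v*v*B*B   [B -> v]
v*v*B*B ⇒ v*v*v*B   [B -> v]
v*v*v*B ⇒ v*v*v*v   [B -> v]

E ⇒ E*B ⇒ E*B*B ⇒ E*B*B*B ⇒ B*B*B*B ⇒ v*B*B*B ⇒ v*v*B*B ⇒ v*v*v*B ⇒ v*v*v*v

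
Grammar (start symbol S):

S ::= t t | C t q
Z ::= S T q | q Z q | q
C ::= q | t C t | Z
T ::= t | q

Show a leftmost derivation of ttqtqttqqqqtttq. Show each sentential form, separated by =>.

S => Ctq => tCttq => ttCtttq => ttZtttq => ttqZqtttq => ttqSTqqtttq => ttqCtqTqqtttq => ttqtCttqTqqtttq => ttqtqttqTqqtttq => ttqtqttqqqqtttq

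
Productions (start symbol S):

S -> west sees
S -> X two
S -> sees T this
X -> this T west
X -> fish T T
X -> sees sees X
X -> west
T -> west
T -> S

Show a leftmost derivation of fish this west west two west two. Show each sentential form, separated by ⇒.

S ⇒ X two ⇒ fish T T two ⇒ fish S T two ⇒ fish X two T two ⇒ fish this T west two T two ⇒ fish this west west two T two ⇒ fish this west west two west two

S ⇒ X two   [S -> X two]
X two ⇒ fish T T two   [X -> fish T T]
fish T T two ⇒ fish S T two   [T -> S]
fish S T two ⇒ fish X two T two   [S -> X two]
fish X two T two ⇒ fish this T west two T two   [X -> this T west]
fish this T west two T two ⇒ fish this west west two T two   [T -> west]
fish this west west two T two ⇒ fish this west west two west two   [T -> west]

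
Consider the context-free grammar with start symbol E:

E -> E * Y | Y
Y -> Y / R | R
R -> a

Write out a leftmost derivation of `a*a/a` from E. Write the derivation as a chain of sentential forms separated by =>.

E => E*Y   [E -> E * Y]
E*Y => Y*Y   [E -> Y]
Y*Y => R*Y   [Y -> R]
R*Y => a*Y   [R -> a]
a*Y => a*Y/R   [Y -> Y / R]
a*Y/R => a*R/R   [Y -> R]
a*R/R => a*a/R   [R -> a]
a*a/R => a*a/a   [R -> a]

E => E*Y => Y*Y => R*Y => a*Y => a*Y/R => a*R/R => a*a/R => a*a/a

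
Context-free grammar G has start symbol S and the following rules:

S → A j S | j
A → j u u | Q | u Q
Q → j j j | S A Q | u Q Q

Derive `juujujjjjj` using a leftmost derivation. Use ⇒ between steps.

S ⇒ AjS ⇒ juujS ⇒ juujAjS ⇒ juujuQjS ⇒ juujujjjjS ⇒ juujujjjjj

S ⇒ AjS   [S → A j S]
AjS ⇒ juujS   [A → j u u]
juujS ⇒ juujAjS   [S → A j S]
juujAjS ⇒ juujuQjS   [A → u Q]
juujuQjS ⇒ juujujjjjS   [Q → j j j]
juujujjjjS ⇒ juujujjjjj   [S → j]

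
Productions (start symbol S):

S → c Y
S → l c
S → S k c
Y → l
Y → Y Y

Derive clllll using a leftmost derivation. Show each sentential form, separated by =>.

S => cY => cYY => cYYY => cYYYY => clYYY => clYYYY => cllYYY => clllYY => cllllY => clllll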